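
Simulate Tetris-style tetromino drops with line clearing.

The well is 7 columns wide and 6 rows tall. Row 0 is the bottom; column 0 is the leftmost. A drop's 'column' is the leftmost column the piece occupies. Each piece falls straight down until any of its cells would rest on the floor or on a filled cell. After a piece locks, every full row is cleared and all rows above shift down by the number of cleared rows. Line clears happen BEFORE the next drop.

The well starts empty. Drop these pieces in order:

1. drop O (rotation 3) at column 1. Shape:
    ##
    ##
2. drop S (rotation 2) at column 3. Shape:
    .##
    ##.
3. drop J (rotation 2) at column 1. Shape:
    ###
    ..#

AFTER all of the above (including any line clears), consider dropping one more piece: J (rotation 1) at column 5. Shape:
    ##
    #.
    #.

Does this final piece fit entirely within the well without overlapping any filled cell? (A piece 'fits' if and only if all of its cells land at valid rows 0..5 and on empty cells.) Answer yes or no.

Answer: yes

Derivation:
Drop 1: O rot3 at col 1 lands with bottom-row=0; cleared 0 line(s) (total 0); column heights now [0 2 2 0 0 0 0], max=2
Drop 2: S rot2 at col 3 lands with bottom-row=0; cleared 0 line(s) (total 0); column heights now [0 2 2 1 2 2 0], max=2
Drop 3: J rot2 at col 1 lands with bottom-row=1; cleared 0 line(s) (total 0); column heights now [0 3 3 3 2 2 0], max=3
Test piece J rot1 at col 5 (width 2): heights before test = [0 3 3 3 2 2 0]; fits = True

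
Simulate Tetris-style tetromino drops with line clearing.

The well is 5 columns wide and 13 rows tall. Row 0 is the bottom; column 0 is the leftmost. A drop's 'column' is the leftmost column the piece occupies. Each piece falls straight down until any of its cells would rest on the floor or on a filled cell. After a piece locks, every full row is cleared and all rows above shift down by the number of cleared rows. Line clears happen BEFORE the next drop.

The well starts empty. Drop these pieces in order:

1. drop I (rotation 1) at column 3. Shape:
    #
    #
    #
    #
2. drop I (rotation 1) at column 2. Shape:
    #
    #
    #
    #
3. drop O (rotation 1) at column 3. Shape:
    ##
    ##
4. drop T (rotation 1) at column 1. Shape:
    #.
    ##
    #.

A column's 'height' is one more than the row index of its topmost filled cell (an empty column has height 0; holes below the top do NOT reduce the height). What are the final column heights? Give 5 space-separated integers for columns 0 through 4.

Drop 1: I rot1 at col 3 lands with bottom-row=0; cleared 0 line(s) (total 0); column heights now [0 0 0 4 0], max=4
Drop 2: I rot1 at col 2 lands with bottom-row=0; cleared 0 line(s) (total 0); column heights now [0 0 4 4 0], max=4
Drop 3: O rot1 at col 3 lands with bottom-row=4; cleared 0 line(s) (total 0); column heights now [0 0 4 6 6], max=6
Drop 4: T rot1 at col 1 lands with bottom-row=3; cleared 0 line(s) (total 0); column heights now [0 6 5 6 6], max=6

Answer: 0 6 5 6 6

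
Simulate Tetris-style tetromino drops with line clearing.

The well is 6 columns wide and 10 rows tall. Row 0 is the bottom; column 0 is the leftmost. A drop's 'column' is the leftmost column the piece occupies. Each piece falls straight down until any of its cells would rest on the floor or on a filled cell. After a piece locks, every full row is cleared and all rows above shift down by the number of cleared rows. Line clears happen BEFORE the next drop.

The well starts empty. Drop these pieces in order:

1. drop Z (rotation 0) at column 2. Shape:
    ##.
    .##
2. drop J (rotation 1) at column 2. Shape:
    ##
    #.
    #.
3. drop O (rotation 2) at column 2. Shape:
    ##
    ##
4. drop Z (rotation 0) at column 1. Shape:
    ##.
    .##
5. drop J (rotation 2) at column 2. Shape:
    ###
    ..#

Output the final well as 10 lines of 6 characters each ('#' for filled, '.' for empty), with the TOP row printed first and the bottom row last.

Drop 1: Z rot0 at col 2 lands with bottom-row=0; cleared 0 line(s) (total 0); column heights now [0 0 2 2 1 0], max=2
Drop 2: J rot1 at col 2 lands with bottom-row=2; cleared 0 line(s) (total 0); column heights now [0 0 5 5 1 0], max=5
Drop 3: O rot2 at col 2 lands with bottom-row=5; cleared 0 line(s) (total 0); column heights now [0 0 7 7 1 0], max=7
Drop 4: Z rot0 at col 1 lands with bottom-row=7; cleared 0 line(s) (total 0); column heights now [0 9 9 8 1 0], max=9
Drop 5: J rot2 at col 2 lands with bottom-row=8; cleared 0 line(s) (total 0); column heights now [0 9 10 10 10 0], max=10

Answer: ..###.
.##.#.
..##..
..##..
..##..
..##..
..#...
..#...
..##..
...##.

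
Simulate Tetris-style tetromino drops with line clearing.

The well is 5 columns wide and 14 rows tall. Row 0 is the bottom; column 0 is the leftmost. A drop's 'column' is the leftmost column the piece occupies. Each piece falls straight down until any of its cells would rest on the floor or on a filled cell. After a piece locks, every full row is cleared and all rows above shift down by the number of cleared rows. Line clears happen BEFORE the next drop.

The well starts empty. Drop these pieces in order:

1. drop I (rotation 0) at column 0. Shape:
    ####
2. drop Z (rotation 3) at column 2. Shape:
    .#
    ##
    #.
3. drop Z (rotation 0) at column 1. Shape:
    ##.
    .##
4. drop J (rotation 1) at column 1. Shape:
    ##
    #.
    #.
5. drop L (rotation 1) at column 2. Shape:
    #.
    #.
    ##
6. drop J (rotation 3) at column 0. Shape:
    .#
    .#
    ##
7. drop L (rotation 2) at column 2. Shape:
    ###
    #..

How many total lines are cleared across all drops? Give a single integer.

Drop 1: I rot0 at col 0 lands with bottom-row=0; cleared 0 line(s) (total 0); column heights now [1 1 1 1 0], max=1
Drop 2: Z rot3 at col 2 lands with bottom-row=1; cleared 0 line(s) (total 0); column heights now [1 1 3 4 0], max=4
Drop 3: Z rot0 at col 1 lands with bottom-row=4; cleared 0 line(s) (total 0); column heights now [1 6 6 5 0], max=6
Drop 4: J rot1 at col 1 lands with bottom-row=6; cleared 0 line(s) (total 0); column heights now [1 9 9 5 0], max=9
Drop 5: L rot1 at col 2 lands with bottom-row=9; cleared 0 line(s) (total 0); column heights now [1 9 12 10 0], max=12
Drop 6: J rot3 at col 0 lands with bottom-row=9; cleared 0 line(s) (total 0); column heights now [10 12 12 10 0], max=12
Drop 7: L rot2 at col 2 lands with bottom-row=12; cleared 0 line(s) (total 0); column heights now [10 12 14 14 14], max=14

Answer: 0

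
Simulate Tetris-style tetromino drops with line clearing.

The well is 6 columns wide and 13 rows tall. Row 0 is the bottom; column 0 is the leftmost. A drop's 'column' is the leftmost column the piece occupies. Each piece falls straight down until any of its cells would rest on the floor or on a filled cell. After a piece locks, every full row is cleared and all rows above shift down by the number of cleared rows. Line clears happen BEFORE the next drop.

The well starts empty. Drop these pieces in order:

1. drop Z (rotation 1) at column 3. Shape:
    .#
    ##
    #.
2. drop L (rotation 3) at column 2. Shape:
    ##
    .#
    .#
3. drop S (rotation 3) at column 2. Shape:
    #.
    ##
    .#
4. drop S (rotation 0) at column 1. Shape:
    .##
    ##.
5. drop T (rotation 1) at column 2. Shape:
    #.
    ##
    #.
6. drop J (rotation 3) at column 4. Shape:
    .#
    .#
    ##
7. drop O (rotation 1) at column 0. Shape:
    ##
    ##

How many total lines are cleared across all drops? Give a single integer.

Drop 1: Z rot1 at col 3 lands with bottom-row=0; cleared 0 line(s) (total 0); column heights now [0 0 0 2 3 0], max=3
Drop 2: L rot3 at col 2 lands with bottom-row=2; cleared 0 line(s) (total 0); column heights now [0 0 5 5 3 0], max=5
Drop 3: S rot3 at col 2 lands with bottom-row=5; cleared 0 line(s) (total 0); column heights now [0 0 8 7 3 0], max=8
Drop 4: S rot0 at col 1 lands with bottom-row=8; cleared 0 line(s) (total 0); column heights now [0 9 10 10 3 0], max=10
Drop 5: T rot1 at col 2 lands with bottom-row=10; cleared 0 line(s) (total 0); column heights now [0 9 13 12 3 0], max=13
Drop 6: J rot3 at col 4 lands with bottom-row=3; cleared 0 line(s) (total 0); column heights now [0 9 13 12 4 6], max=13
Drop 7: O rot1 at col 0 lands with bottom-row=9; cleared 0 line(s) (total 0); column heights now [11 11 13 12 4 6], max=13

Answer: 0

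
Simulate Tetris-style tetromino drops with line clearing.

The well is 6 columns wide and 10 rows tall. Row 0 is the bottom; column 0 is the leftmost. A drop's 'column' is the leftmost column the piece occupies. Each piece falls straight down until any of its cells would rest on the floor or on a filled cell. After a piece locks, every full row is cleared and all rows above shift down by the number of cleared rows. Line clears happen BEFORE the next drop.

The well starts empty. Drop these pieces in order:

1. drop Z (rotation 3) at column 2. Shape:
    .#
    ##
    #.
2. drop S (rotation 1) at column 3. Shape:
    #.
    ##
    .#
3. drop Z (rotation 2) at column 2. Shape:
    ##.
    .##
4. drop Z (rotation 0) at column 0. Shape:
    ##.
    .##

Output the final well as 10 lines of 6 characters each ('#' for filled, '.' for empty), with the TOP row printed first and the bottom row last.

Drop 1: Z rot3 at col 2 lands with bottom-row=0; cleared 0 line(s) (total 0); column heights now [0 0 2 3 0 0], max=3
Drop 2: S rot1 at col 3 lands with bottom-row=2; cleared 0 line(s) (total 0); column heights now [0 0 2 5 4 0], max=5
Drop 3: Z rot2 at col 2 lands with bottom-row=5; cleared 0 line(s) (total 0); column heights now [0 0 7 7 6 0], max=7
Drop 4: Z rot0 at col 0 lands with bottom-row=7; cleared 0 line(s) (total 0); column heights now [9 9 8 7 6 0], max=9

Answer: ......
##....
.##...
..##..
...##.
...#..
...##.
...##.
..##..
..#...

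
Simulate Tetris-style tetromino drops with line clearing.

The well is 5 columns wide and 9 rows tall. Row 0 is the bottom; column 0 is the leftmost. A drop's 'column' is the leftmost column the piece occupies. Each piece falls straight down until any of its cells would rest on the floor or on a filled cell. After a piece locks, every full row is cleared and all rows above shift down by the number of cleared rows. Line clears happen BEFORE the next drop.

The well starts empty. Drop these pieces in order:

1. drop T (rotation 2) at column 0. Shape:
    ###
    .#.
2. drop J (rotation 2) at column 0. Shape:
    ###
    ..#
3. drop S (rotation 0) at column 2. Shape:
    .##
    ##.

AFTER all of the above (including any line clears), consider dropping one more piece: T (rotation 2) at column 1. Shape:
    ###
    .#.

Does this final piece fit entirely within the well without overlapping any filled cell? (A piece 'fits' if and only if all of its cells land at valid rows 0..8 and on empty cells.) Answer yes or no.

Answer: yes

Derivation:
Drop 1: T rot2 at col 0 lands with bottom-row=0; cleared 0 line(s) (total 0); column heights now [2 2 2 0 0], max=2
Drop 2: J rot2 at col 0 lands with bottom-row=2; cleared 0 line(s) (total 0); column heights now [4 4 4 0 0], max=4
Drop 3: S rot0 at col 2 lands with bottom-row=4; cleared 0 line(s) (total 0); column heights now [4 4 5 6 6], max=6
Test piece T rot2 at col 1 (width 3): heights before test = [4 4 5 6 6]; fits = True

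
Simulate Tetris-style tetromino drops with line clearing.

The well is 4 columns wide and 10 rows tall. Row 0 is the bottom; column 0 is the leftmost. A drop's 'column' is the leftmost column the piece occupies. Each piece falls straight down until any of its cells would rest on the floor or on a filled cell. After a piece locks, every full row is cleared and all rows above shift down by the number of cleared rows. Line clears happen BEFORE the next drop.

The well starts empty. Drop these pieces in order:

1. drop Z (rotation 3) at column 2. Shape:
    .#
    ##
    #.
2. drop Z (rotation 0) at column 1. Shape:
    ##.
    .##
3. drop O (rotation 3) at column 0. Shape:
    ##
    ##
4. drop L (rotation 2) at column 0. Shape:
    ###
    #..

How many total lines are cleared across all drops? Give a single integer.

Answer: 0

Derivation:
Drop 1: Z rot3 at col 2 lands with bottom-row=0; cleared 0 line(s) (total 0); column heights now [0 0 2 3], max=3
Drop 2: Z rot0 at col 1 lands with bottom-row=3; cleared 0 line(s) (total 0); column heights now [0 5 5 4], max=5
Drop 3: O rot3 at col 0 lands with bottom-row=5; cleared 0 line(s) (total 0); column heights now [7 7 5 4], max=7
Drop 4: L rot2 at col 0 lands with bottom-row=7; cleared 0 line(s) (total 0); column heights now [9 9 9 4], max=9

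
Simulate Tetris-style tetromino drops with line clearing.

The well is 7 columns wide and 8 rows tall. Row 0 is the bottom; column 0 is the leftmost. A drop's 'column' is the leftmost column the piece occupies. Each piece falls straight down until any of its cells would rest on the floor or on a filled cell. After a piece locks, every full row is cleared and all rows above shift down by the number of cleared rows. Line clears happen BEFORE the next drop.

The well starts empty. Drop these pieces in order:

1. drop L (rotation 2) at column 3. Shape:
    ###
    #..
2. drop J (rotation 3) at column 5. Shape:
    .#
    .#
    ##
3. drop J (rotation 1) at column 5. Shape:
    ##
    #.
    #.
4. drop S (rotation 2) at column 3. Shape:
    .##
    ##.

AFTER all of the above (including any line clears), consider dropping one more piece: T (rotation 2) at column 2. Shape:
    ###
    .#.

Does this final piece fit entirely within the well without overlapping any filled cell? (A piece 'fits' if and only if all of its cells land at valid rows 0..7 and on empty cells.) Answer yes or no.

Drop 1: L rot2 at col 3 lands with bottom-row=0; cleared 0 line(s) (total 0); column heights now [0 0 0 2 2 2 0], max=2
Drop 2: J rot3 at col 5 lands with bottom-row=2; cleared 0 line(s) (total 0); column heights now [0 0 0 2 2 3 5], max=5
Drop 3: J rot1 at col 5 lands with bottom-row=3; cleared 0 line(s) (total 0); column heights now [0 0 0 2 2 6 6], max=6
Drop 4: S rot2 at col 3 lands with bottom-row=5; cleared 0 line(s) (total 0); column heights now [0 0 0 6 7 7 6], max=7
Test piece T rot2 at col 2 (width 3): heights before test = [0 0 0 6 7 7 6]; fits = True

Answer: yes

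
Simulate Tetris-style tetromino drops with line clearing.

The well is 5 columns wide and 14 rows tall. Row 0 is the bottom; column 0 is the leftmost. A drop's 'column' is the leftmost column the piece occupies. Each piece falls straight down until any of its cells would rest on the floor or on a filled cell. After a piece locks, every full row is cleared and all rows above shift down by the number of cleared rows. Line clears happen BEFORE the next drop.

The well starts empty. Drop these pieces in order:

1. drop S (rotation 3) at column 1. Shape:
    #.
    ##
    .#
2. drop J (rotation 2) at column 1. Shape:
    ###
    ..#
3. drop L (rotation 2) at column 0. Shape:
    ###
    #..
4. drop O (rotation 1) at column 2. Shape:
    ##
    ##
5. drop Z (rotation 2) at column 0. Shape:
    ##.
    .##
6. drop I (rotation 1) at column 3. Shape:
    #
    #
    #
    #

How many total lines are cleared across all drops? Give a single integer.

Drop 1: S rot3 at col 1 lands with bottom-row=0; cleared 0 line(s) (total 0); column heights now [0 3 2 0 0], max=3
Drop 2: J rot2 at col 1 lands with bottom-row=2; cleared 0 line(s) (total 0); column heights now [0 4 4 4 0], max=4
Drop 3: L rot2 at col 0 lands with bottom-row=3; cleared 0 line(s) (total 0); column heights now [5 5 5 4 0], max=5
Drop 4: O rot1 at col 2 lands with bottom-row=5; cleared 0 line(s) (total 0); column heights now [5 5 7 7 0], max=7
Drop 5: Z rot2 at col 0 lands with bottom-row=7; cleared 0 line(s) (total 0); column heights now [9 9 8 7 0], max=9
Drop 6: I rot1 at col 3 lands with bottom-row=7; cleared 0 line(s) (total 0); column heights now [9 9 8 11 0], max=11

Answer: 0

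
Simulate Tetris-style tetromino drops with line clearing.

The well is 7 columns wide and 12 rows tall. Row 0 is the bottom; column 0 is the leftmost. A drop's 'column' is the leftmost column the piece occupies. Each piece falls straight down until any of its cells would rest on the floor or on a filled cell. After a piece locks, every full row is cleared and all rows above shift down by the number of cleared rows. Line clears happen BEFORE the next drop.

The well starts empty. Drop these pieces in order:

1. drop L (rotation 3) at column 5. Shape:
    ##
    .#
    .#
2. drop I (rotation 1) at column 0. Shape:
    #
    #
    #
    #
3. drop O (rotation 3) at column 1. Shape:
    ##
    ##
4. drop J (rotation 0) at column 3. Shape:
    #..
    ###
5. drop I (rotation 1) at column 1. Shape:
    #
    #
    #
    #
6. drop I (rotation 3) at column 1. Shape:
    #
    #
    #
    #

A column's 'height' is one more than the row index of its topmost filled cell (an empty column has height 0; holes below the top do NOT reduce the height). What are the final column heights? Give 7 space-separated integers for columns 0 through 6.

Answer: 4 10 2 5 4 4 3

Derivation:
Drop 1: L rot3 at col 5 lands with bottom-row=0; cleared 0 line(s) (total 0); column heights now [0 0 0 0 0 3 3], max=3
Drop 2: I rot1 at col 0 lands with bottom-row=0; cleared 0 line(s) (total 0); column heights now [4 0 0 0 0 3 3], max=4
Drop 3: O rot3 at col 1 lands with bottom-row=0; cleared 0 line(s) (total 0); column heights now [4 2 2 0 0 3 3], max=4
Drop 4: J rot0 at col 3 lands with bottom-row=3; cleared 0 line(s) (total 0); column heights now [4 2 2 5 4 4 3], max=5
Drop 5: I rot1 at col 1 lands with bottom-row=2; cleared 0 line(s) (total 0); column heights now [4 6 2 5 4 4 3], max=6
Drop 6: I rot3 at col 1 lands with bottom-row=6; cleared 0 line(s) (total 0); column heights now [4 10 2 5 4 4 3], max=10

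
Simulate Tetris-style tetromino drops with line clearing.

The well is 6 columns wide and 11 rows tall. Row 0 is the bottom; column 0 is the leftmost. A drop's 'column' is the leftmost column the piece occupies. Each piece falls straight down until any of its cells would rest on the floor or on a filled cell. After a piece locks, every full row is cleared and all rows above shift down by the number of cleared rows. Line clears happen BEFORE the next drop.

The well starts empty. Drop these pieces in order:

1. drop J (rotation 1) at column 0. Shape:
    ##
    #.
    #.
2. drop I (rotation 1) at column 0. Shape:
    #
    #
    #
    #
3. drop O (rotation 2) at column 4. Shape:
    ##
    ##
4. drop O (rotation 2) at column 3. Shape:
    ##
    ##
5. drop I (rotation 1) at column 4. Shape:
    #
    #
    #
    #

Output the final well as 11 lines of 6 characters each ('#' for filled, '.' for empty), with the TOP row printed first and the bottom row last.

Answer: ......
......
......
....#.
#...#.
#...#.
#...#.
#..##.
##.##.
#...##
#...##

Derivation:
Drop 1: J rot1 at col 0 lands with bottom-row=0; cleared 0 line(s) (total 0); column heights now [3 3 0 0 0 0], max=3
Drop 2: I rot1 at col 0 lands with bottom-row=3; cleared 0 line(s) (total 0); column heights now [7 3 0 0 0 0], max=7
Drop 3: O rot2 at col 4 lands with bottom-row=0; cleared 0 line(s) (total 0); column heights now [7 3 0 0 2 2], max=7
Drop 4: O rot2 at col 3 lands with bottom-row=2; cleared 0 line(s) (total 0); column heights now [7 3 0 4 4 2], max=7
Drop 5: I rot1 at col 4 lands with bottom-row=4; cleared 0 line(s) (total 0); column heights now [7 3 0 4 8 2], max=8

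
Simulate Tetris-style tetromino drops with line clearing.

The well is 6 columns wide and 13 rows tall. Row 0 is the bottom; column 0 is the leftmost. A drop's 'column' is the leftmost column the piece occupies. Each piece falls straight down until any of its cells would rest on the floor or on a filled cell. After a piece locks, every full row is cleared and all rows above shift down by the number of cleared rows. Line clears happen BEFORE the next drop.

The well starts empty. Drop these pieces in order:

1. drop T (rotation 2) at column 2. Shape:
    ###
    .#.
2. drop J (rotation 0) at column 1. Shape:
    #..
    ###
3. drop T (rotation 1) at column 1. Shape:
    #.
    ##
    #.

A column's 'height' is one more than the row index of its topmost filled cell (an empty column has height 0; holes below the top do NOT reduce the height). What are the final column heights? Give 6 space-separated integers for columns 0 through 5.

Answer: 0 7 6 3 2 0

Derivation:
Drop 1: T rot2 at col 2 lands with bottom-row=0; cleared 0 line(s) (total 0); column heights now [0 0 2 2 2 0], max=2
Drop 2: J rot0 at col 1 lands with bottom-row=2; cleared 0 line(s) (total 0); column heights now [0 4 3 3 2 0], max=4
Drop 3: T rot1 at col 1 lands with bottom-row=4; cleared 0 line(s) (total 0); column heights now [0 7 6 3 2 0], max=7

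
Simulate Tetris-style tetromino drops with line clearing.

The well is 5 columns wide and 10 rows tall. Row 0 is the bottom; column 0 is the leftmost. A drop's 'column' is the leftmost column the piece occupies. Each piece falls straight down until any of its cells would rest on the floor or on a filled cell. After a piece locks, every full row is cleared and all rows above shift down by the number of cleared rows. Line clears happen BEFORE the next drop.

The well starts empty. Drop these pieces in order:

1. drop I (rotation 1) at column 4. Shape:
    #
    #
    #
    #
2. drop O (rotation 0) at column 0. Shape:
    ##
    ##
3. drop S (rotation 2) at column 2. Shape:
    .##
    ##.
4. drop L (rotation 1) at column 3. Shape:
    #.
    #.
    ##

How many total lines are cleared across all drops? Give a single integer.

Drop 1: I rot1 at col 4 lands with bottom-row=0; cleared 0 line(s) (total 0); column heights now [0 0 0 0 4], max=4
Drop 2: O rot0 at col 0 lands with bottom-row=0; cleared 0 line(s) (total 0); column heights now [2 2 0 0 4], max=4
Drop 3: S rot2 at col 2 lands with bottom-row=3; cleared 0 line(s) (total 0); column heights now [2 2 4 5 5], max=5
Drop 4: L rot1 at col 3 lands with bottom-row=5; cleared 0 line(s) (total 0); column heights now [2 2 4 8 6], max=8

Answer: 0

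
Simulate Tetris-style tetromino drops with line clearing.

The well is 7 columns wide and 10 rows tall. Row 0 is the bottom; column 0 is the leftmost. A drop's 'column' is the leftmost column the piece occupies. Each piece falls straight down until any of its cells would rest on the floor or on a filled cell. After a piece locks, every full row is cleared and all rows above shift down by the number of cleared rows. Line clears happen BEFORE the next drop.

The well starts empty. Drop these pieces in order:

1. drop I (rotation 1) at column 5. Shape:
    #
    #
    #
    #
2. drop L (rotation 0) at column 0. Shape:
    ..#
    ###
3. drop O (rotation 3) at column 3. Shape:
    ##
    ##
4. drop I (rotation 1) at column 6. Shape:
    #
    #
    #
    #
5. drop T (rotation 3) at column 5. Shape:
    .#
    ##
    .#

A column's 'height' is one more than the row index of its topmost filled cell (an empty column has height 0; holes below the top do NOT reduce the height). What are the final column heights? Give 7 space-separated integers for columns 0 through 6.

Drop 1: I rot1 at col 5 lands with bottom-row=0; cleared 0 line(s) (total 0); column heights now [0 0 0 0 0 4 0], max=4
Drop 2: L rot0 at col 0 lands with bottom-row=0; cleared 0 line(s) (total 0); column heights now [1 1 2 0 0 4 0], max=4
Drop 3: O rot3 at col 3 lands with bottom-row=0; cleared 0 line(s) (total 0); column heights now [1 1 2 2 2 4 0], max=4
Drop 4: I rot1 at col 6 lands with bottom-row=0; cleared 1 line(s) (total 1); column heights now [0 0 1 1 1 3 3], max=3
Drop 5: T rot3 at col 5 lands with bottom-row=3; cleared 0 line(s) (total 1); column heights now [0 0 1 1 1 5 6], max=6

Answer: 0 0 1 1 1 5 6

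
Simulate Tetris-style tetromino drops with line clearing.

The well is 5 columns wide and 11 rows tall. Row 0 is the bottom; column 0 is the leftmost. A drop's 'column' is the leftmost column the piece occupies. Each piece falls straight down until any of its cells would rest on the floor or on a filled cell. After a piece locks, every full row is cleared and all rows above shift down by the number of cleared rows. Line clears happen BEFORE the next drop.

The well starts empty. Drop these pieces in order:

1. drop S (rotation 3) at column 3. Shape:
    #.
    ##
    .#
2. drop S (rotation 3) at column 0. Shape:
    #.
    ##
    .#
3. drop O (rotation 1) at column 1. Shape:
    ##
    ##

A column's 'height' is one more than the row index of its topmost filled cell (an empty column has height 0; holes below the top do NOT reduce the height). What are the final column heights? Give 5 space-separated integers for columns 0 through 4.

Drop 1: S rot3 at col 3 lands with bottom-row=0; cleared 0 line(s) (total 0); column heights now [0 0 0 3 2], max=3
Drop 2: S rot3 at col 0 lands with bottom-row=0; cleared 0 line(s) (total 0); column heights now [3 2 0 3 2], max=3
Drop 3: O rot1 at col 1 lands with bottom-row=2; cleared 0 line(s) (total 0); column heights now [3 4 4 3 2], max=4

Answer: 3 4 4 3 2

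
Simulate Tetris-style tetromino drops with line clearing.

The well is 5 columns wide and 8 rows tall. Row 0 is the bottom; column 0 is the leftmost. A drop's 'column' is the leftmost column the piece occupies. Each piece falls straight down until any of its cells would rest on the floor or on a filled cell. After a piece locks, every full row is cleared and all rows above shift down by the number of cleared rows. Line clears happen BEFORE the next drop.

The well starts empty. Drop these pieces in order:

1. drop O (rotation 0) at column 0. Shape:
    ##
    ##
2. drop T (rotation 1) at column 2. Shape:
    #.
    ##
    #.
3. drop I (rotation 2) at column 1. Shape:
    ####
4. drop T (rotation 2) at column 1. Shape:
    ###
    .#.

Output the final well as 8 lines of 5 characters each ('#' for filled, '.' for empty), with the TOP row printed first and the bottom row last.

Drop 1: O rot0 at col 0 lands with bottom-row=0; cleared 0 line(s) (total 0); column heights now [2 2 0 0 0], max=2
Drop 2: T rot1 at col 2 lands with bottom-row=0; cleared 0 line(s) (total 0); column heights now [2 2 3 2 0], max=3
Drop 3: I rot2 at col 1 lands with bottom-row=3; cleared 0 line(s) (total 0); column heights now [2 4 4 4 4], max=4
Drop 4: T rot2 at col 1 lands with bottom-row=4; cleared 0 line(s) (total 0); column heights now [2 6 6 6 4], max=6

Answer: .....
.....
.###.
..#..
.####
..#..
####.
###..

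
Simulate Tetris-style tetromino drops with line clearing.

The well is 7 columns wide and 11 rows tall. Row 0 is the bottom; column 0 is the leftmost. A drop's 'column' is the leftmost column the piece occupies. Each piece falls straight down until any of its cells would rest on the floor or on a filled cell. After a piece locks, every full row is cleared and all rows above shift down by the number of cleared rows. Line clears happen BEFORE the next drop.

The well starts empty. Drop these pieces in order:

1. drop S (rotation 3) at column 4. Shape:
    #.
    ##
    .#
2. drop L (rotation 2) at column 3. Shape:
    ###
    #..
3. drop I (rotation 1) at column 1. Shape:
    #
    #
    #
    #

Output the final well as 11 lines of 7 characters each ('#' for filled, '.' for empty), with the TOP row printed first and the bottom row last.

Answer: .......
.......
.......
.......
.......
.......
.......
.#.###.
.#.##..
.#..##.
.#...#.

Derivation:
Drop 1: S rot3 at col 4 lands with bottom-row=0; cleared 0 line(s) (total 0); column heights now [0 0 0 0 3 2 0], max=3
Drop 2: L rot2 at col 3 lands with bottom-row=2; cleared 0 line(s) (total 0); column heights now [0 0 0 4 4 4 0], max=4
Drop 3: I rot1 at col 1 lands with bottom-row=0; cleared 0 line(s) (total 0); column heights now [0 4 0 4 4 4 0], max=4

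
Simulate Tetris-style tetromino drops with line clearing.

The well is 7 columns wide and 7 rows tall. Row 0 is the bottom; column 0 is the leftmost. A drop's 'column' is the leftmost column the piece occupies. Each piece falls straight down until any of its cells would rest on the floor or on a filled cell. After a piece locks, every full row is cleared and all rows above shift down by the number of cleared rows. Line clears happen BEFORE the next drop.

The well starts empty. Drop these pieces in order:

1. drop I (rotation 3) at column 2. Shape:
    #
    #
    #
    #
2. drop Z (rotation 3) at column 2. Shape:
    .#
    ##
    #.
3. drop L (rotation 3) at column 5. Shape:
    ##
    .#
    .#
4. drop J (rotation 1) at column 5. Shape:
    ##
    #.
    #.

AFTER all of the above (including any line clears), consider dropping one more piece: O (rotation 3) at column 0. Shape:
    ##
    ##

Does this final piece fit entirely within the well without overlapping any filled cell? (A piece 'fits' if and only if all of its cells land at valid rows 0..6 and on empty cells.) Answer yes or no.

Drop 1: I rot3 at col 2 lands with bottom-row=0; cleared 0 line(s) (total 0); column heights now [0 0 4 0 0 0 0], max=4
Drop 2: Z rot3 at col 2 lands with bottom-row=4; cleared 0 line(s) (total 0); column heights now [0 0 6 7 0 0 0], max=7
Drop 3: L rot3 at col 5 lands with bottom-row=0; cleared 0 line(s) (total 0); column heights now [0 0 6 7 0 3 3], max=7
Drop 4: J rot1 at col 5 lands with bottom-row=3; cleared 0 line(s) (total 0); column heights now [0 0 6 7 0 6 6], max=7
Test piece O rot3 at col 0 (width 2): heights before test = [0 0 6 7 0 6 6]; fits = True

Answer: yes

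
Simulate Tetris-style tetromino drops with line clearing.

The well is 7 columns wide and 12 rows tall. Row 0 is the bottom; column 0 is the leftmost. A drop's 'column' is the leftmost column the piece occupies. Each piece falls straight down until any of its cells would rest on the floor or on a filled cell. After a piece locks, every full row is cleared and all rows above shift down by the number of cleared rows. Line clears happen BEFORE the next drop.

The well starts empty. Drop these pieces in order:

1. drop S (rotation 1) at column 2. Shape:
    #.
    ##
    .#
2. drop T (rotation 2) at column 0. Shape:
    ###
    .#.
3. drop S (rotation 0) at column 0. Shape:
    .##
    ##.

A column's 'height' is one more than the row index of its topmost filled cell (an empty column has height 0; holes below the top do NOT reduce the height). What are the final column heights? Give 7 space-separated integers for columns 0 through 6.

Answer: 5 6 6 2 0 0 0

Derivation:
Drop 1: S rot1 at col 2 lands with bottom-row=0; cleared 0 line(s) (total 0); column heights now [0 0 3 2 0 0 0], max=3
Drop 2: T rot2 at col 0 lands with bottom-row=2; cleared 0 line(s) (total 0); column heights now [4 4 4 2 0 0 0], max=4
Drop 3: S rot0 at col 0 lands with bottom-row=4; cleared 0 line(s) (total 0); column heights now [5 6 6 2 0 0 0], max=6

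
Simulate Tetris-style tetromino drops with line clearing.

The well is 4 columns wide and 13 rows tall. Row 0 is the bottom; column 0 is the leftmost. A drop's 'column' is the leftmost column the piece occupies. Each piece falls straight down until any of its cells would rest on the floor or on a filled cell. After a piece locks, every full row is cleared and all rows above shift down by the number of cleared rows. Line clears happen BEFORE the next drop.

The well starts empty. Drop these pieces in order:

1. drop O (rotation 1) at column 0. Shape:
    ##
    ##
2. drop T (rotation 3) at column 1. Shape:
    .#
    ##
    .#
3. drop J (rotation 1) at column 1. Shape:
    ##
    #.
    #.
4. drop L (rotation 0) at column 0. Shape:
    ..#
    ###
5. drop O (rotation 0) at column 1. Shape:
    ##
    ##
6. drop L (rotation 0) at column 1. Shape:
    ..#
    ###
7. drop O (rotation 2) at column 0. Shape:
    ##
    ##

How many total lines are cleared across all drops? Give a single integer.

Answer: 0

Derivation:
Drop 1: O rot1 at col 0 lands with bottom-row=0; cleared 0 line(s) (total 0); column heights now [2 2 0 0], max=2
Drop 2: T rot3 at col 1 lands with bottom-row=1; cleared 0 line(s) (total 0); column heights now [2 3 4 0], max=4
Drop 3: J rot1 at col 1 lands with bottom-row=3; cleared 0 line(s) (total 0); column heights now [2 6 6 0], max=6
Drop 4: L rot0 at col 0 lands with bottom-row=6; cleared 0 line(s) (total 0); column heights now [7 7 8 0], max=8
Drop 5: O rot0 at col 1 lands with bottom-row=8; cleared 0 line(s) (total 0); column heights now [7 10 10 0], max=10
Drop 6: L rot0 at col 1 lands with bottom-row=10; cleared 0 line(s) (total 0); column heights now [7 11 11 12], max=12
Drop 7: O rot2 at col 0 lands with bottom-row=11; cleared 0 line(s) (total 0); column heights now [13 13 11 12], max=13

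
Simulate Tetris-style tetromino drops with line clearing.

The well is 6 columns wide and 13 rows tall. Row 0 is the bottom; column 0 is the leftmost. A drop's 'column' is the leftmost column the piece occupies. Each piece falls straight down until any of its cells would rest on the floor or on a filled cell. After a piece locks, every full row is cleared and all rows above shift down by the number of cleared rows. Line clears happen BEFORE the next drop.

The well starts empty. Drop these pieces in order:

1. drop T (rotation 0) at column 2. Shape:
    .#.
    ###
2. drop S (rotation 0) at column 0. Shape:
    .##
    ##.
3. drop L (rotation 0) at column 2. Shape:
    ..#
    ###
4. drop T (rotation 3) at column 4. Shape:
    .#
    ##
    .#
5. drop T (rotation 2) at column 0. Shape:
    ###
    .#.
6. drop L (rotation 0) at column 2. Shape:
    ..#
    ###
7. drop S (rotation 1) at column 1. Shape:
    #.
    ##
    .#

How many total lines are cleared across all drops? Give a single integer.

Drop 1: T rot0 at col 2 lands with bottom-row=0; cleared 0 line(s) (total 0); column heights now [0 0 1 2 1 0], max=2
Drop 2: S rot0 at col 0 lands with bottom-row=0; cleared 0 line(s) (total 0); column heights now [1 2 2 2 1 0], max=2
Drop 3: L rot0 at col 2 lands with bottom-row=2; cleared 0 line(s) (total 0); column heights now [1 2 3 3 4 0], max=4
Drop 4: T rot3 at col 4 lands with bottom-row=3; cleared 0 line(s) (total 0); column heights now [1 2 3 3 5 6], max=6
Drop 5: T rot2 at col 0 lands with bottom-row=2; cleared 0 line(s) (total 0); column heights now [4 4 4 3 5 6], max=6
Drop 6: L rot0 at col 2 lands with bottom-row=5; cleared 0 line(s) (total 0); column heights now [4 4 6 6 7 6], max=7
Drop 7: S rot1 at col 1 lands with bottom-row=6; cleared 0 line(s) (total 0); column heights now [4 9 8 6 7 6], max=9

Answer: 0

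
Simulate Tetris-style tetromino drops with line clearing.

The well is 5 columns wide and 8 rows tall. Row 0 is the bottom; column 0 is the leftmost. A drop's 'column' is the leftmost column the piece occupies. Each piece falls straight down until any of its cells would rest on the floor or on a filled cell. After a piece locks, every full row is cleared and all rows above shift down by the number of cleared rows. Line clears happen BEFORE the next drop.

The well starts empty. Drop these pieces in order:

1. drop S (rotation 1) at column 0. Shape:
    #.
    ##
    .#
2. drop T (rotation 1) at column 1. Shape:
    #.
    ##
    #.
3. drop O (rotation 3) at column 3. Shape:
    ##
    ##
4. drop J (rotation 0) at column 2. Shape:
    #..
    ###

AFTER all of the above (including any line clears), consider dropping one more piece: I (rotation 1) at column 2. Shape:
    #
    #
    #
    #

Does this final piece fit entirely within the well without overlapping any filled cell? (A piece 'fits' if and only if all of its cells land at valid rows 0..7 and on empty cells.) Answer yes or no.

Drop 1: S rot1 at col 0 lands with bottom-row=0; cleared 0 line(s) (total 0); column heights now [3 2 0 0 0], max=3
Drop 2: T rot1 at col 1 lands with bottom-row=2; cleared 0 line(s) (total 0); column heights now [3 5 4 0 0], max=5
Drop 3: O rot3 at col 3 lands with bottom-row=0; cleared 0 line(s) (total 0); column heights now [3 5 4 2 2], max=5
Drop 4: J rot0 at col 2 lands with bottom-row=4; cleared 0 line(s) (total 0); column heights now [3 5 6 5 5], max=6
Test piece I rot1 at col 2 (width 1): heights before test = [3 5 6 5 5]; fits = False

Answer: no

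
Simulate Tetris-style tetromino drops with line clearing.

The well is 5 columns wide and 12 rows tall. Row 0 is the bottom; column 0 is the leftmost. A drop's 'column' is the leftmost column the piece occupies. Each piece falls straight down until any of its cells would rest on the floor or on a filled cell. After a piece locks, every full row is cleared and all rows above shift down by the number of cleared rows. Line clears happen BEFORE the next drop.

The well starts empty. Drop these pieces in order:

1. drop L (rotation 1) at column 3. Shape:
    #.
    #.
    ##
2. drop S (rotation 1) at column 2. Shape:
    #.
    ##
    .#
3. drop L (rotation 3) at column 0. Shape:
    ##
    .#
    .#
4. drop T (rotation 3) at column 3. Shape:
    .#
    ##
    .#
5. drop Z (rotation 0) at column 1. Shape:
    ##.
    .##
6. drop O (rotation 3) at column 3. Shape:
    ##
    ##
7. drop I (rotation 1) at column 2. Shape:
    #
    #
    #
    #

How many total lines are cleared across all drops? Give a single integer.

Drop 1: L rot1 at col 3 lands with bottom-row=0; cleared 0 line(s) (total 0); column heights now [0 0 0 3 1], max=3
Drop 2: S rot1 at col 2 lands with bottom-row=3; cleared 0 line(s) (total 0); column heights now [0 0 6 5 1], max=6
Drop 3: L rot3 at col 0 lands with bottom-row=0; cleared 0 line(s) (total 0); column heights now [3 3 6 5 1], max=6
Drop 4: T rot3 at col 3 lands with bottom-row=4; cleared 0 line(s) (total 0); column heights now [3 3 6 6 7], max=7
Drop 5: Z rot0 at col 1 lands with bottom-row=6; cleared 0 line(s) (total 0); column heights now [3 8 8 7 7], max=8
Drop 6: O rot3 at col 3 lands with bottom-row=7; cleared 0 line(s) (total 0); column heights now [3 8 8 9 9], max=9
Drop 7: I rot1 at col 2 lands with bottom-row=8; cleared 0 line(s) (total 0); column heights now [3 8 12 9 9], max=12

Answer: 0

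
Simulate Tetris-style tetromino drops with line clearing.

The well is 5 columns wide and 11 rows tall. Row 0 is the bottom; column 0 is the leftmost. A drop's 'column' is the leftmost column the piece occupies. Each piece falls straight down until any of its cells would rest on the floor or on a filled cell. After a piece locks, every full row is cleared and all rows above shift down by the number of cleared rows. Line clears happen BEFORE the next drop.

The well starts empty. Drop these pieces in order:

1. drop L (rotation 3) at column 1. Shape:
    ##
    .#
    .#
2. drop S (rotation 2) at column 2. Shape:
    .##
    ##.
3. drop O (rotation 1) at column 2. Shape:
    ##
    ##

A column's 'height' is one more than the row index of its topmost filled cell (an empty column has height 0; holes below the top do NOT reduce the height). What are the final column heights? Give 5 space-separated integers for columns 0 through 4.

Answer: 0 3 7 7 5

Derivation:
Drop 1: L rot3 at col 1 lands with bottom-row=0; cleared 0 line(s) (total 0); column heights now [0 3 3 0 0], max=3
Drop 2: S rot2 at col 2 lands with bottom-row=3; cleared 0 line(s) (total 0); column heights now [0 3 4 5 5], max=5
Drop 3: O rot1 at col 2 lands with bottom-row=5; cleared 0 line(s) (total 0); column heights now [0 3 7 7 5], max=7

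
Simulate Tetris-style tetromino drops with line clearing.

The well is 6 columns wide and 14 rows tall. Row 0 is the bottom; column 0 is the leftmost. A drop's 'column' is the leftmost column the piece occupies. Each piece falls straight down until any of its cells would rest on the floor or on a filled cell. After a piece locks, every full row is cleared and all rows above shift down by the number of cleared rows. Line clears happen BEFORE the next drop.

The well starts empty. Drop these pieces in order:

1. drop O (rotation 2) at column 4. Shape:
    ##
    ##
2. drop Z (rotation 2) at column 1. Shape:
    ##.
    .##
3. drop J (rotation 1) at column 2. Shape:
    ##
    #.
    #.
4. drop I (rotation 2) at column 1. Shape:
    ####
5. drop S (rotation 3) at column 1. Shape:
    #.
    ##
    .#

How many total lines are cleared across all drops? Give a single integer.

Answer: 0

Derivation:
Drop 1: O rot2 at col 4 lands with bottom-row=0; cleared 0 line(s) (total 0); column heights now [0 0 0 0 2 2], max=2
Drop 2: Z rot2 at col 1 lands with bottom-row=0; cleared 0 line(s) (total 0); column heights now [0 2 2 1 2 2], max=2
Drop 3: J rot1 at col 2 lands with bottom-row=2; cleared 0 line(s) (total 0); column heights now [0 2 5 5 2 2], max=5
Drop 4: I rot2 at col 1 lands with bottom-row=5; cleared 0 line(s) (total 0); column heights now [0 6 6 6 6 2], max=6
Drop 5: S rot3 at col 1 lands with bottom-row=6; cleared 0 line(s) (total 0); column heights now [0 9 8 6 6 2], max=9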